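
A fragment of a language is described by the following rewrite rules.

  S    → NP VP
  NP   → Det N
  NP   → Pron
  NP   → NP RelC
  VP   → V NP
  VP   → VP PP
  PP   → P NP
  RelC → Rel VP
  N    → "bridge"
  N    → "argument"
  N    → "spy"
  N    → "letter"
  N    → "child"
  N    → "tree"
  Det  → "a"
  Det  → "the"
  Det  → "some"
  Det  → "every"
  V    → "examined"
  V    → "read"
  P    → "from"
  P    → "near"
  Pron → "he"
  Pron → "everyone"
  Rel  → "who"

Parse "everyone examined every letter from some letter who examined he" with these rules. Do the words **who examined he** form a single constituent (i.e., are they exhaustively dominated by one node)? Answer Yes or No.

Yes

[S [NP [Pron everyone]] [VP [VP [V examined] [NP [Det every] [N letter]]] [PP [P from] [NP [NP [Det some] [N letter]] [RelC [Rel who] [VP [V examined] [NP [Pron he]]]]]]]]
The words 'who examined he' are exhaustively dominated by a single RelC node (built by RelC → Rel VP), so they form a constituent.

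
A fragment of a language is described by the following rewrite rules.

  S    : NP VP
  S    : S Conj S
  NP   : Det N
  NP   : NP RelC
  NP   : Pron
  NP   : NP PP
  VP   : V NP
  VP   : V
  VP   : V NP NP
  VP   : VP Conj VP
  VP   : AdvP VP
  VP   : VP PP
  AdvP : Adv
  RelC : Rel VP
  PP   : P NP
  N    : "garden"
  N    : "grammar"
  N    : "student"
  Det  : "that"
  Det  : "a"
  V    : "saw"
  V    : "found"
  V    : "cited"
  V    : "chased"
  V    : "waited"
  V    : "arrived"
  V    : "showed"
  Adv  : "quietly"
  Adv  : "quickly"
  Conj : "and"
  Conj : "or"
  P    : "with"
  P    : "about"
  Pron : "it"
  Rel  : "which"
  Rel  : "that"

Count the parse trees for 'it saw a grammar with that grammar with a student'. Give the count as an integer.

Two of the 5 distinct bracketings:
[S [NP [Pron it]] [VP [V saw] [NP [NP [Det a] [N grammar]] [PP [P with] [NP [NP [Det that] [N grammar]] [PP [P with] [NP [Det a] [N student]]]]]]]]
[S [NP [Pron it]] [VP [V saw] [NP [NP [NP [Det a] [N grammar]] [PP [P with] [NP [Det that] [N grammar]]]] [PP [P with] [NP [Det a] [N student]]]]]]
The trees differ in how a recursive rule is bracketed over the same span.

5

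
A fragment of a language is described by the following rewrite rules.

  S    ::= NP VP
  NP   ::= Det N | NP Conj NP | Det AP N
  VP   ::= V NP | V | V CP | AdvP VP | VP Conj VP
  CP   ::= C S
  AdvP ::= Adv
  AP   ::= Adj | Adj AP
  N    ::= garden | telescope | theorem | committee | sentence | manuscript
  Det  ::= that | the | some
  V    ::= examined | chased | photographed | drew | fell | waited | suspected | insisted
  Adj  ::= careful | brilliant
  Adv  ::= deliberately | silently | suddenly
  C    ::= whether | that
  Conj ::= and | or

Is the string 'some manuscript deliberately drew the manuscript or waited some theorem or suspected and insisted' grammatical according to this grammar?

Grammatical

[S [NP [Det some] [N manuscript]] [VP [AdvP [Adv deliberately]] [VP [VP [V drew] [NP [Det the] [N manuscript]]] [Conj or] [VP [VP [V waited] [NP [Det some] [N theorem]]] [Conj or] [VP [VP [V suspected]] [Conj and] [VP [V insisted]]]]]]]
Every word is introduced by a lexical rule and the phrasal rules combine the resulting categories into a single S.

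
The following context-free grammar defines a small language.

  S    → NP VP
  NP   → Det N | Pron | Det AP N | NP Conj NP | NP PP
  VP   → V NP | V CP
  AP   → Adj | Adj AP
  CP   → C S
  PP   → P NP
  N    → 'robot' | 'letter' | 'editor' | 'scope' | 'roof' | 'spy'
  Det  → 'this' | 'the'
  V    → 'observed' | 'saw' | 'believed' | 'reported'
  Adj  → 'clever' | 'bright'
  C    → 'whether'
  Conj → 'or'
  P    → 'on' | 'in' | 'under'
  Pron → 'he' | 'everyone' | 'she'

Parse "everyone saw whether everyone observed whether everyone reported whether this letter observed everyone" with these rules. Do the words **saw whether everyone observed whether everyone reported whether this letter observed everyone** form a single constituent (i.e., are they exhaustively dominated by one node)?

Yes

[S [NP [Pron everyone]] [VP [V saw] [CP [C whether] [S [NP [Pron everyone]] [VP [V observed] [CP [C whether] [S [NP [Pron everyone]] [VP [V reported] [CP [C whether] [S [NP [Det this] [N letter]] [VP [V observed] [NP [Pron everyone]]]]]]]]]]]]]
The words 'saw whether everyone observed whether everyone reported whether this letter observed everyone' are exhaustively dominated by a single VP node (built by VP → V CP), so they form a constituent.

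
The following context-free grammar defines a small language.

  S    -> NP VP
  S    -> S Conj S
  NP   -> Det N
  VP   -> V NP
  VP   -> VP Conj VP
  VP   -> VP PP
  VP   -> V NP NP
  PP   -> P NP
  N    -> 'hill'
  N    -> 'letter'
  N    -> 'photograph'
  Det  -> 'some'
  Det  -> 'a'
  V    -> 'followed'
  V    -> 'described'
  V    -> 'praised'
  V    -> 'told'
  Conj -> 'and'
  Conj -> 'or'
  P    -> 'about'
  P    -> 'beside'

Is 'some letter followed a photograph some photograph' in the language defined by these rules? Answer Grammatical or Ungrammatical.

Grammatical

[S [NP [Det some] [N letter]] [VP [V followed] [NP [Det a] [N photograph]] [NP [Det some] [N photograph]]]]
The bracketing above is licensed at every node by one of the given productions, with S at the root.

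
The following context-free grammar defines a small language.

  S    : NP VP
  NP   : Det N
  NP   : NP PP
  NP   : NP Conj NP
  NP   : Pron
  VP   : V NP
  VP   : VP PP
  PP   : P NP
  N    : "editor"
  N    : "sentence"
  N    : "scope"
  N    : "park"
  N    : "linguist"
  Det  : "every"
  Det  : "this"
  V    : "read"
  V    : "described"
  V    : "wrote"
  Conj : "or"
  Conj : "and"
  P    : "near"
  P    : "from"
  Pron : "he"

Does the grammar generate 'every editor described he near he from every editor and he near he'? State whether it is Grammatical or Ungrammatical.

Grammatical

[S [NP [Det every] [N editor]] [VP [V described] [NP [NP [Pron he]] [PP [P near] [NP [NP [Pron he]] [PP [P from] [NP [NP [NP [Det every] [N editor]] [Conj and] [NP [Pron he]]] [PP [P near] [NP [Pron he]]]]]]]]]]
Every word is introduced by a lexical rule and the phrasal rules combine the resulting categories into a single S.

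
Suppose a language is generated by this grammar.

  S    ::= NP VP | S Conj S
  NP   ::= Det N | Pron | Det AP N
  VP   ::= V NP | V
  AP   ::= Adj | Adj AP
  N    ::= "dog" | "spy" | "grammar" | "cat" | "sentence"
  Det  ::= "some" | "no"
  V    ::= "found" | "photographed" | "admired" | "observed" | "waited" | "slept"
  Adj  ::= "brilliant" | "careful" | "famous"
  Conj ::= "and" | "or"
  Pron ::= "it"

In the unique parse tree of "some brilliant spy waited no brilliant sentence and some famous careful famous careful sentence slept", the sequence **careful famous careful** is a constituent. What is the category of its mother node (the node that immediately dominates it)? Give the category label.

AP

[S [S [NP [Det some] [AP [Adj brilliant]] [N spy]] [VP [V waited] [NP [Det no] [AP [Adj brilliant]] [N sentence]]]] [Conj and] [S [NP [Det some] [AP [Adj famous] [AP [Adj careful] [AP [Adj famous] [AP [Adj careful]]]]] [N sentence]] [VP [V slept]]]]
The span 'careful famous careful' is the AP node built by AP → Adj AP.
Its mother is the AP built by AP → Adj AP.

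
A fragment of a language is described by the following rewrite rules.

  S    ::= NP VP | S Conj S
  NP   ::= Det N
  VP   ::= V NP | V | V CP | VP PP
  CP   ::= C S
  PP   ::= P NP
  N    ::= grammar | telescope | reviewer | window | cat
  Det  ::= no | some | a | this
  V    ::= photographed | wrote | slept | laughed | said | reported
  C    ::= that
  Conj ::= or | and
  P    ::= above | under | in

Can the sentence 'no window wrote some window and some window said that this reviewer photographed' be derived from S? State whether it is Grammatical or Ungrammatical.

[S [S [NP [Det no] [N window]] [VP [V wrote] [NP [Det some] [N window]]]] [Conj and] [S [NP [Det some] [N window]] [VP [V said] [CP [C that] [S [NP [Det this] [N reviewer]] [VP [V photographed]]]]]]]
Every word is introduced by a lexical rule and the phrasal rules combine the resulting categories into a single S.

Grammatical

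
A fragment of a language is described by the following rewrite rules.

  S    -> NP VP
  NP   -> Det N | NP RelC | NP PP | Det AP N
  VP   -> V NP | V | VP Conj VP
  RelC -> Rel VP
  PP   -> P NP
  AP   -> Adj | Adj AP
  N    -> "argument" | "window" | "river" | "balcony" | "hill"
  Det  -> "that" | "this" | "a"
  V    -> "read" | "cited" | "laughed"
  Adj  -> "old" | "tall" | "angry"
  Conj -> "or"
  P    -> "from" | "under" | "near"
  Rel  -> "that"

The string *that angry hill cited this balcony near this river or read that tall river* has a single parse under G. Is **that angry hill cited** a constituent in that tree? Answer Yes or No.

No

[S [NP [Det that] [AP [Adj angry]] [N hill]] [VP [VP [V cited] [NP [NP [Det this] [N balcony]] [PP [P near] [NP [Det this] [N river]]]]] [Conj or] [VP [V read] [NP [Det that] [AP [Adj tall]] [N river]]]]]
The smallest constituent containing 'that angry hill cited' is the S spanning 'that angry hill cited this balcony near this river or read that tall river'; no single node in the tree dominates exactly the given words.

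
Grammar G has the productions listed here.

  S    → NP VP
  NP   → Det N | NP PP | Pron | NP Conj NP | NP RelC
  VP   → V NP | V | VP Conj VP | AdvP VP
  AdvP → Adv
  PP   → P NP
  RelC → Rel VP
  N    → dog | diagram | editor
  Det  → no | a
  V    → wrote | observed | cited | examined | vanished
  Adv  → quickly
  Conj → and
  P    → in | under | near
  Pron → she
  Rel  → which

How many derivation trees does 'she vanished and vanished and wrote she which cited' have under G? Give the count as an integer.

2

The two bracketings:
[S [NP [Pron she]] [VP [VP [V vanished]] [Conj and] [VP [VP [V vanished]] [Conj and] [VP [V wrote] [NP [NP [Pron she]] [RelC [Rel which] [VP [V cited]]]]]]]]
[S [NP [Pron she]] [VP [VP [VP [V vanished]] [Conj and] [VP [V vanished]]] [Conj and] [VP [V wrote] [NP [NP [Pron she]] [RelC [Rel which] [VP [V cited]]]]]]]
The trees differ in how a recursive rule is bracketed over the same span.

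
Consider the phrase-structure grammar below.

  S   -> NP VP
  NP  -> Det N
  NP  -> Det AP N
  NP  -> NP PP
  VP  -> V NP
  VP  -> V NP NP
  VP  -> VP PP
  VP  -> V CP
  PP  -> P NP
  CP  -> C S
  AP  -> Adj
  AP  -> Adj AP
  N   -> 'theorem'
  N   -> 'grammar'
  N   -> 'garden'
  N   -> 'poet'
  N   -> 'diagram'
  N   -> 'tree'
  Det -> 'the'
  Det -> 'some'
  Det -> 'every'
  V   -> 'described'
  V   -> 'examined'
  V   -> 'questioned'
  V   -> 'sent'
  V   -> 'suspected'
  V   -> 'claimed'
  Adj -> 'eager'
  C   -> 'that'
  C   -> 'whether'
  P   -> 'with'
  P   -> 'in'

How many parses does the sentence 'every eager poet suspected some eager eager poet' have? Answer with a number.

[S [NP [Det every] [AP [Adj eager]] [N poet]] [VP [V suspected] [NP [Det some] [AP [Adj eager] [AP [Adj eager]]] [N poet]]]]
No rule offers an alternative attachment or grouping for any span, so this is the only derivation.

1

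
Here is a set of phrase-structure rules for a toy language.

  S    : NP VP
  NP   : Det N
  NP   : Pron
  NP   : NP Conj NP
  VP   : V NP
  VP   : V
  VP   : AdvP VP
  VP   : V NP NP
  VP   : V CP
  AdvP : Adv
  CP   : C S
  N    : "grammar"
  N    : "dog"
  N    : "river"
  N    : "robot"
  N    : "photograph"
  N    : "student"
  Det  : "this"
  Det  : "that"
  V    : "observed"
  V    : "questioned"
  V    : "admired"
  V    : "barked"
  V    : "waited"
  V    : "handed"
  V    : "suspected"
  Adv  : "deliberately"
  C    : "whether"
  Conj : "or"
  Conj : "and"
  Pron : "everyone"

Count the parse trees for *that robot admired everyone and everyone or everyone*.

2

The two bracketings:
[S [NP [Det that] [N robot]] [VP [V admired] [NP [NP [Pron everyone]] [Conj and] [NP [NP [Pron everyone]] [Conj or] [NP [Pron everyone]]]]]]
[S [NP [Det that] [N robot]] [VP [V admired] [NP [NP [NP [Pron everyone]] [Conj and] [NP [Pron everyone]]] [Conj or] [NP [Pron everyone]]]]]
The trees differ in how a recursive rule is bracketed over the same span.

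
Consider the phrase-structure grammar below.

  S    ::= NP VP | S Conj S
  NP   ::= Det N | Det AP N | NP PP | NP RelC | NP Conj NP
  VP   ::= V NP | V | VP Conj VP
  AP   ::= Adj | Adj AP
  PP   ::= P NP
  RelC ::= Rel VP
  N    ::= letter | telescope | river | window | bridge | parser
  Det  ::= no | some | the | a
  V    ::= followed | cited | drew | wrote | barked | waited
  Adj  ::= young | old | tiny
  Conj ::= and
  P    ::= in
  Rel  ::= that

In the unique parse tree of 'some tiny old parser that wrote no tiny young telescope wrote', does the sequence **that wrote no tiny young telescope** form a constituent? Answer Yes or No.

Yes

[S [NP [NP [Det some] [AP [Adj tiny] [AP [Adj old]]] [N parser]] [RelC [Rel that] [VP [V wrote] [NP [Det no] [AP [Adj tiny] [AP [Adj young]]] [N telescope]]]]] [VP [V wrote]]]
The words 'that wrote no tiny young telescope' are exhaustively dominated by a single RelC node (built by RelC → Rel VP), so they form a constituent.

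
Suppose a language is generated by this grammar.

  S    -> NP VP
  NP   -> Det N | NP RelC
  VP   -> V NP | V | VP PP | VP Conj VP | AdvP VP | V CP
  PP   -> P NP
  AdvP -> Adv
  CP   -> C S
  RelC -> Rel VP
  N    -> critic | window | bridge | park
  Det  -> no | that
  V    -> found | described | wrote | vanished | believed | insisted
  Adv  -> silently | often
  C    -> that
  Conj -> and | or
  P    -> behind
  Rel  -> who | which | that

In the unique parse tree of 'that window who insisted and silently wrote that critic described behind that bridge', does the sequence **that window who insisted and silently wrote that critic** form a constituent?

Yes

[S [NP [NP [Det that] [N window]] [RelC [Rel who] [VP [VP [V insisted]] [Conj and] [VP [AdvP [Adv silently]] [VP [V wrote] [NP [Det that] [N critic]]]]]]] [VP [VP [V described]] [PP [P behind] [NP [Det that] [N bridge]]]]]
The words 'that window who insisted and silently wrote that critic' are exhaustively dominated by a single NP node (built by NP → NP RelC), so they form a constituent.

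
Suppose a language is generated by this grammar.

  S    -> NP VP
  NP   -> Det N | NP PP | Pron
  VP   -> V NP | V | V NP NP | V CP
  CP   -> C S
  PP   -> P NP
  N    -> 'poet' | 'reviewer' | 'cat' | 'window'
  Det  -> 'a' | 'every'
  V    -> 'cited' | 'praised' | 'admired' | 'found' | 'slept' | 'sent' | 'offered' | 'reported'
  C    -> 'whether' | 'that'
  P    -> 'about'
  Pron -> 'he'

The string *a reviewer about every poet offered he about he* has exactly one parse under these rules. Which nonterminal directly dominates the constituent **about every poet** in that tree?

[S [NP [NP [Det a] [N reviewer]] [PP [P about] [NP [Det every] [N poet]]]] [VP [V offered] [NP [NP [Pron he]] [PP [P about] [NP [Pron he]]]]]]
The span 'about every poet' is the PP node built by PP → P NP.
Its mother is the NP built by NP → NP PP.

NP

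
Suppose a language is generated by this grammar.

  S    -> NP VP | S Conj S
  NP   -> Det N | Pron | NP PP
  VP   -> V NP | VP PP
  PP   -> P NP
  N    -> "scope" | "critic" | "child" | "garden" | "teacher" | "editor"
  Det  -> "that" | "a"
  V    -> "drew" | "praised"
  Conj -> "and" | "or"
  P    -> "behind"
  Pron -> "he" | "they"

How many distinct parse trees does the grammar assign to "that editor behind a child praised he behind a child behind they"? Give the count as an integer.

5

Two of the 5 distinct bracketings:
[S [NP [NP [Det that] [N editor]] [PP [P behind] [NP [Det a] [N child]]]] [VP [V praised] [NP [NP [Pron he]] [PP [P behind] [NP [NP [Det a] [N child]] [PP [P behind] [NP [Pron they]]]]]]]]
[S [NP [NP [Det that] [N editor]] [PP [P behind] [NP [Det a] [N child]]]] [VP [V praised] [NP [NP [NP [Pron he]] [PP [P behind] [NP [Det a] [N child]]]] [PP [P behind] [NP [Pron they]]]]]]
The trees differ in how a recursive rule is bracketed over the same span.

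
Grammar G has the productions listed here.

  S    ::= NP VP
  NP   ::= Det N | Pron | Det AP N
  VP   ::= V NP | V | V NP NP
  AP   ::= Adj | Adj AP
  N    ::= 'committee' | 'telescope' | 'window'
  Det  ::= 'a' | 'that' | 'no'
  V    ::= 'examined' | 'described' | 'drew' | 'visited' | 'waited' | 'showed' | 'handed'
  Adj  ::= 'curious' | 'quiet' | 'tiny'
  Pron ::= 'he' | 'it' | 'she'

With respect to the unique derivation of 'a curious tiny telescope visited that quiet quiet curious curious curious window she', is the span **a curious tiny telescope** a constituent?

[S [NP [Det a] [AP [Adj curious] [AP [Adj tiny]]] [N telescope]] [VP [V visited] [NP [Det that] [AP [Adj quiet] [AP [Adj quiet] [AP [Adj curious] [AP [Adj curious] [AP [Adj curious]]]]]] [N window]] [NP [Pron she]]]]
The words 'a curious tiny telescope' are exhaustively dominated by a single NP node (built by NP → Det AP N), so they form a constituent.

Yes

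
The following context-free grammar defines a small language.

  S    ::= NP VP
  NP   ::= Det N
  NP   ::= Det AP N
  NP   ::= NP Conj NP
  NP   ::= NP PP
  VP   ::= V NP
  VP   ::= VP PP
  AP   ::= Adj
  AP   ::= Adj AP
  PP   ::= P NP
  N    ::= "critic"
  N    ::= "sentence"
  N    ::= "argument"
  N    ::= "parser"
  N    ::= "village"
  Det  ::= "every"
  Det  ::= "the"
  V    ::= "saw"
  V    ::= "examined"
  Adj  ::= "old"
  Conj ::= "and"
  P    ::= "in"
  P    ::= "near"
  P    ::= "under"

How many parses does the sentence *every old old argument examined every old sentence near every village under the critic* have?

5

Two of the 5 distinct bracketings:
[S [NP [Det every] [AP [Adj old] [AP [Adj old]]] [N argument]] [VP [V examined] [NP [NP [Det every] [AP [Adj old]] [N sentence]] [PP [P near] [NP [NP [Det every] [N village]] [PP [P under] [NP [Det the] [N critic]]]]]]]]
[S [NP [Det every] [AP [Adj old] [AP [Adj old]]] [N argument]] [VP [V examined] [NP [NP [NP [Det every] [AP [Adj old]] [N sentence]] [PP [P near] [NP [Det every] [N village]]]] [PP [P under] [NP [Det the] [N critic]]]]]]
The trees differ in how a recursive rule is bracketed over the same span.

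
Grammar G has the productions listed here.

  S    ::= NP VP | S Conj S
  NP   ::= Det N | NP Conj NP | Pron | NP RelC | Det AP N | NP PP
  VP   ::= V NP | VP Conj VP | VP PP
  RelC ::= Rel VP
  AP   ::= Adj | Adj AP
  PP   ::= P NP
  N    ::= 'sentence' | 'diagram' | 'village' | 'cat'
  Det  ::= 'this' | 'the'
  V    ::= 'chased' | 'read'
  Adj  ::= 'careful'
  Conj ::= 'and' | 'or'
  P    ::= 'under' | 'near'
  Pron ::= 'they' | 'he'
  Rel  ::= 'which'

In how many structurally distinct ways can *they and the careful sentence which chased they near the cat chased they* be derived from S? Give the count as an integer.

Two of the 7 distinct bracketings:
[S [NP [NP [Pron they]] [Conj and] [NP [NP [Det the] [AP [Adj careful]] [N sentence]] [RelC [Rel which] [VP [V chased] [NP [NP [Pron they]] [PP [P near] [NP [Det the] [N cat]]]]]]]] [VP [V chased] [NP [Pron they]]]]
[S [NP [NP [Pron they]] [Conj and] [NP [NP [Det the] [AP [Adj careful]] [N sentence]] [RelC [Rel which] [VP [VP [V chased] [NP [Pron they]]] [PP [P near] [NP [Det the] [N cat]]]]]]] [VP [V chased] [NP [Pron they]]]]
The difference turns on whether NP → NP PP is used at the relevant span, versus an alternative expansion of NP.

7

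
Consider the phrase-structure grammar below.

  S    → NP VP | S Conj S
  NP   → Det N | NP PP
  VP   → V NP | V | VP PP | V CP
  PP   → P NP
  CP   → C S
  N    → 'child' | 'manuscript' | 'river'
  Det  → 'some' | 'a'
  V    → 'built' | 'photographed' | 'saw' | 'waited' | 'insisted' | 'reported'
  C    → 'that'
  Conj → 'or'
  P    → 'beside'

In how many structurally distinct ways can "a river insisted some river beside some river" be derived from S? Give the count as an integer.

2

The two bracketings:
[S [NP [Det a] [N river]] [VP [V insisted] [NP [NP [Det some] [N river]] [PP [P beside] [NP [Det some] [N river]]]]]]
[S [NP [Det a] [N river]] [VP [VP [V insisted] [NP [Det some] [N river]]] [PP [P beside] [NP [Det some] [N river]]]]]
The difference turns on whether NP → NP PP is used at the relevant span, versus an alternative expansion of NP.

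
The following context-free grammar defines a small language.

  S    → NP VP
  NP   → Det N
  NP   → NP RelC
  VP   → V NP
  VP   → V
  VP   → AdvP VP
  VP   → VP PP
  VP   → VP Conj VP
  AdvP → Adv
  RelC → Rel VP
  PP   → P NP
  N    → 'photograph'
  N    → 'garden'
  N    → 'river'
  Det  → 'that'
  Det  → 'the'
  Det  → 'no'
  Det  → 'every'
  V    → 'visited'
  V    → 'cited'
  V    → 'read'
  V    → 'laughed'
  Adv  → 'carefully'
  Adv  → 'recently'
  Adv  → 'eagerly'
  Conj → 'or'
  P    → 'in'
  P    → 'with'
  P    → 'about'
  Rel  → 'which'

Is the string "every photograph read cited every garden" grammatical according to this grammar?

Ungrammatical

For S → NP VP, the only prefix that parses as NP is 'every photograph', but the remainder 'read cited every garden' is not a VP under these rules.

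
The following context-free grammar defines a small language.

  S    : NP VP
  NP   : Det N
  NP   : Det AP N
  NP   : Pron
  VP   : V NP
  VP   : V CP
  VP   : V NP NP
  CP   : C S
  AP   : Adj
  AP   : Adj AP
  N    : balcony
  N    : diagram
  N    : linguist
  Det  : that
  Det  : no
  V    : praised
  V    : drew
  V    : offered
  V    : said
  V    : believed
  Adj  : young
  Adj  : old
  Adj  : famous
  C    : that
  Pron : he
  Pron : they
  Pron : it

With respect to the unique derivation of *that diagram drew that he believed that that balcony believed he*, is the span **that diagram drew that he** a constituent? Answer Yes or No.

No

[S [NP [Det that] [N diagram]] [VP [V drew] [CP [C that] [S [NP [Pron he]] [VP [V believed] [CP [C that] [S [NP [Det that] [N balcony]] [VP [V believed] [NP [Pron he]]]]]]]]]]
The smallest constituent containing 'that diagram drew that he' is the S spanning 'that diagram drew that he believed that that balcony believed he'; no single node in the tree dominates exactly the given words.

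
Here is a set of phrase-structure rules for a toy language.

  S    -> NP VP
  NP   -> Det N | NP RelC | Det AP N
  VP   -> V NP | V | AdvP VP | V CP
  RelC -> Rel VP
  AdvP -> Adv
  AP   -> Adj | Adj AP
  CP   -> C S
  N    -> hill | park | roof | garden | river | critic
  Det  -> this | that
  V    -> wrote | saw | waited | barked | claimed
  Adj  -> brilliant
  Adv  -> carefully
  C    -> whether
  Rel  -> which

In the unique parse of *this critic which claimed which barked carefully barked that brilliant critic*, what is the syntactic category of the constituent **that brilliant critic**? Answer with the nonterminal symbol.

[S [NP [NP [NP [Det this] [N critic]] [RelC [Rel which] [VP [V claimed]]]] [RelC [Rel which] [VP [V barked]]]] [VP [AdvP [Adv carefully]] [VP [V barked] [NP [Det that] [AP [Adj brilliant]] [N critic]]]]]
The span 'that brilliant critic' is the NP node built by NP → Det AP N.

NP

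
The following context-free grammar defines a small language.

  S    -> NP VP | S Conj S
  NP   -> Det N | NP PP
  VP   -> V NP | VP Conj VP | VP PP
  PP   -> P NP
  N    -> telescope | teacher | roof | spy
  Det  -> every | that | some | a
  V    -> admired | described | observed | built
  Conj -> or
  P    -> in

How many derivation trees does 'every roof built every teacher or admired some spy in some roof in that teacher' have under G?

9

Two of the 9 distinct bracketings:
[S [NP [Det every] [N roof]] [VP [VP [V built] [NP [Det every] [N teacher]]] [Conj or] [VP [V admired] [NP [NP [Det some] [N spy]] [PP [P in] [NP [NP [Det some] [N roof]] [PP [P in] [NP [Det that] [N teacher]]]]]]]]]
[S [NP [Det every] [N roof]] [VP [VP [V built] [NP [Det every] [N teacher]]] [Conj or] [VP [V admired] [NP [NP [NP [Det some] [N spy]] [PP [P in] [NP [Det some] [N roof]]]] [PP [P in] [NP [Det that] [N teacher]]]]]]]
The trees differ in how a recursive rule is bracketed over the same span.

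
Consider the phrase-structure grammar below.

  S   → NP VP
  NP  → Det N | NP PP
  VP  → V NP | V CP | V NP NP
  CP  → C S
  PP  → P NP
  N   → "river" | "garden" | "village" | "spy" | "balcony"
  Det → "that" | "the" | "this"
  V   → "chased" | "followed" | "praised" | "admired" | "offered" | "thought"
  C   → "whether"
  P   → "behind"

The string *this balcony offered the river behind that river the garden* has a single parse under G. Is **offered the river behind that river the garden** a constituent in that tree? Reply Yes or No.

Yes

[S [NP [Det this] [N balcony]] [VP [V offered] [NP [NP [Det the] [N river]] [PP [P behind] [NP [Det that] [N river]]]] [NP [Det the] [N garden]]]]
The words 'offered the river behind that river the garden' are exhaustively dominated by a single VP node (built by VP → V NP NP), so they form a constituent.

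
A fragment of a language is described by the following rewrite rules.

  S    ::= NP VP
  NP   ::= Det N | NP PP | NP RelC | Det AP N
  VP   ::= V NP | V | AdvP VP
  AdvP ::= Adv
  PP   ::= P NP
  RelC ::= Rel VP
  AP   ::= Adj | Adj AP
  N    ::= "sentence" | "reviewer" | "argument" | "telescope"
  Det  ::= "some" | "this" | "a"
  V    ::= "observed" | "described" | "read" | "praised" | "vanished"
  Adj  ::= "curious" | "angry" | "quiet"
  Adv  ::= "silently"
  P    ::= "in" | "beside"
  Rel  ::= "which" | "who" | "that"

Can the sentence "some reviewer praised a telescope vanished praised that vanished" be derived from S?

For S → NP VP, the only prefix that parses as NP is 'some reviewer', but the remainder 'praised a telescope vanished praised that vanished' is not a VP under these rules.

Ungrammatical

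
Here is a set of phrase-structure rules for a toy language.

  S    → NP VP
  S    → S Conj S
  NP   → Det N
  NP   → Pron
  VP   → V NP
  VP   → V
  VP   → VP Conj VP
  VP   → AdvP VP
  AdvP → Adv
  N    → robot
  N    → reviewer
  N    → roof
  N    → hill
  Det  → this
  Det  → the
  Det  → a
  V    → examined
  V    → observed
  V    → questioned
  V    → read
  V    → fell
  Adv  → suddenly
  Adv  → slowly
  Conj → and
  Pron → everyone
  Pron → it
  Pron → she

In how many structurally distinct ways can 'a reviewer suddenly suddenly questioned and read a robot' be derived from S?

Two of the 3 distinct bracketings:
[S [NP [Det a] [N reviewer]] [VP [VP [AdvP [Adv suddenly]] [VP [AdvP [Adv suddenly]] [VP [V questioned]]]] [Conj and] [VP [V read] [NP [Det a] [N robot]]]]]
[S [NP [Det a] [N reviewer]] [VP [AdvP [Adv suddenly]] [VP [VP [AdvP [Adv suddenly]] [VP [V questioned]]] [Conj and] [VP [V read] [NP [Det a] [N robot]]]]]]
The trees differ in how a recursive rule is bracketed over the same span.

3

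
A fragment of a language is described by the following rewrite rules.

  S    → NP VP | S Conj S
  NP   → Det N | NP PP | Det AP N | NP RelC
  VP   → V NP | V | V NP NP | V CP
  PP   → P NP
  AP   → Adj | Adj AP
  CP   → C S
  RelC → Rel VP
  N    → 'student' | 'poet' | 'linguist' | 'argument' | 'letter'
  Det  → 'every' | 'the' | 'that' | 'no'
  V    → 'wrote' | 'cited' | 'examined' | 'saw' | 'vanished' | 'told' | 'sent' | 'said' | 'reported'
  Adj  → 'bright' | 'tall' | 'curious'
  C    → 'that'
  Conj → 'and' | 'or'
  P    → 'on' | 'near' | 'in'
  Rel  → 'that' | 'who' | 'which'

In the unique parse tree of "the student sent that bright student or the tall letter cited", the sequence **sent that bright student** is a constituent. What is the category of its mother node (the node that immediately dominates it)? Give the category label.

S
  S
    NP
      Det: the
      N: student
    VP
      V: sent
      NP
        Det: that
        AP
          Adj: bright
        N: student
  Conj: or
  S
    NP
      Det: the
      AP
        Adj: tall
      N: letter
    VP
      V: cited
The span 'sent that bright student' is the VP node built by VP → V NP.
Its mother is the S built by S → NP VP.

S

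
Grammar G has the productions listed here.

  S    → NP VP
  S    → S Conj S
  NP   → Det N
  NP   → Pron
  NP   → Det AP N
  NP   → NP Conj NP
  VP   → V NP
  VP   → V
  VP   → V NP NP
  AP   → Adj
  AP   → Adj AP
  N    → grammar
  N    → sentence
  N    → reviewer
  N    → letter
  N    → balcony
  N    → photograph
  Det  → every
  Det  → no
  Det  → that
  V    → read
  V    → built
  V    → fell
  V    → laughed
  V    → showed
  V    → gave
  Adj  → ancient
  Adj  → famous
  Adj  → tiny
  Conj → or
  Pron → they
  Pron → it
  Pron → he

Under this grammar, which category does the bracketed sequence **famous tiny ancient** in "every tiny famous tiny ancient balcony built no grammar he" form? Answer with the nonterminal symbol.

AP

S
  NP
    Det: every
    AP
      Adj: tiny
      AP
        Adj: famous
        AP
          Adj: tiny
          AP
            Adj: ancient
    N: balcony
  VP
    V: built
    NP
      Det: no
      N: grammar
    NP
      Pron: he
The span 'famous tiny ancient' is the AP node built by AP → Adj AP.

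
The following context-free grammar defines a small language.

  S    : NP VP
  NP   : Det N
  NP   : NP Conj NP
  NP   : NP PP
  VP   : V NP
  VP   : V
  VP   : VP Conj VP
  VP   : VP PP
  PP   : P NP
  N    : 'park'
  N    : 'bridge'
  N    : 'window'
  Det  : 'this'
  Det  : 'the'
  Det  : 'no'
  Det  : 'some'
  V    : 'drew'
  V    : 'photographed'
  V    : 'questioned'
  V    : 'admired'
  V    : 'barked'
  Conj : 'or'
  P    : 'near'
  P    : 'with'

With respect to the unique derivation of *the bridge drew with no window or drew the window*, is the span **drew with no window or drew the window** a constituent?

Yes

[S [NP [Det the] [N bridge]] [VP [VP [VP [V drew]] [PP [P with] [NP [Det no] [N window]]]] [Conj or] [VP [V drew] [NP [Det the] [N window]]]]]
The words 'drew with no window or drew the window' are exhaustively dominated by a single VP node (built by VP → VP Conj VP), so they form a constituent.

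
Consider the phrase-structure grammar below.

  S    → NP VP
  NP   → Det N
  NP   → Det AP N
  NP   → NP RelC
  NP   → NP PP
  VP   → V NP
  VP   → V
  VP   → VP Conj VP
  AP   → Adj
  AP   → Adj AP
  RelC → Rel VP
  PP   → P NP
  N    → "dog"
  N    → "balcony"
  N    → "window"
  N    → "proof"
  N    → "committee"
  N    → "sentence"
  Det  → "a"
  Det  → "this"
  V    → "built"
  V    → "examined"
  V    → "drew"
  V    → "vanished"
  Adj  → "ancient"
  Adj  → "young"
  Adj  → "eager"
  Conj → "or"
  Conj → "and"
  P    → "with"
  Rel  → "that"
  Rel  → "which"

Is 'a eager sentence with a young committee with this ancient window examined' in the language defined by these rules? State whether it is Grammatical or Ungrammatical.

S
  NP
    NP
      Det: a
      AP
        Adj: eager
      N: sentence
    PP
      P: with
      NP
        NP
          Det: a
          AP
            Adj: young
          N: committee
        PP
          P: with
          NP
            Det: this
            AP
              Adj: ancient
            N: window
  VP
    V: examined
Every word is introduced by a lexical rule and the phrasal rules combine the resulting categories into a single S.

Grammatical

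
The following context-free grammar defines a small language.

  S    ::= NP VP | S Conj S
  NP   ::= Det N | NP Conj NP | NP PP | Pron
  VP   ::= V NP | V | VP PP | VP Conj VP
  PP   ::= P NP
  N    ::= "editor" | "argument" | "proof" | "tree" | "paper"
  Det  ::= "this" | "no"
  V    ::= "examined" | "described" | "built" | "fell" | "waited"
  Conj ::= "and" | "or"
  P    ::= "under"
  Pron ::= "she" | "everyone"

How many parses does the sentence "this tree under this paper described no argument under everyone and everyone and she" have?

7

Two of the 7 distinct bracketings:
[S [NP [NP [Det this] [N tree]] [PP [P under] [NP [Det this] [N paper]]]] [VP [V described] [NP [NP [NP [Det no] [N argument]] [PP [P under] [NP [Pron everyone]]]] [Conj and] [NP [NP [Pron everyone]] [Conj and] [NP [Pron she]]]]]]
[S [NP [NP [Det this] [N tree]] [PP [P under] [NP [Det this] [N paper]]]] [VP [V described] [NP [NP [NP [NP [Det no] [N argument]] [PP [P under] [NP [Pron everyone]]]] [Conj and] [NP [Pron everyone]]] [Conj and] [NP [Pron she]]]]]
The trees differ in how a recursive rule is bracketed over the same span.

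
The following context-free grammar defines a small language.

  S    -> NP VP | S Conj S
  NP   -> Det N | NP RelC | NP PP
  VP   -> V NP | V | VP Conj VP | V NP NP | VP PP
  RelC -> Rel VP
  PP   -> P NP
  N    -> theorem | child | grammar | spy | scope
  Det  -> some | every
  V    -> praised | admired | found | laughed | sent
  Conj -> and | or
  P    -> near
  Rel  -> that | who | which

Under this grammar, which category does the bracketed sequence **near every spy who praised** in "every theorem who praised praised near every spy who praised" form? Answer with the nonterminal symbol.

PP

[S [NP [NP [Det every] [N theorem]] [RelC [Rel who] [VP [V praised]]]] [VP [VP [V praised]] [PP [P near] [NP [NP [Det every] [N spy]] [RelC [Rel who] [VP [V praised]]]]]]]
The span 'near every spy who praised' is the PP node built by PP → P NP.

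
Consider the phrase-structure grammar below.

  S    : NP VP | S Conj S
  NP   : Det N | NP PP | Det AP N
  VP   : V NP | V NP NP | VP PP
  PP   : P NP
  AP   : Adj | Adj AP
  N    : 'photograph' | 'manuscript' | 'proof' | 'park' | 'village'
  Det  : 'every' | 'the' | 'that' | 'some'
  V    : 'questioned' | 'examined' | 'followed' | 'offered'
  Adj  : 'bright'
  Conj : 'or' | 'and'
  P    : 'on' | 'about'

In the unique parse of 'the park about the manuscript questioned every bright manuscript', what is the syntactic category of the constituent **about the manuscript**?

PP

S
  NP
    NP
      Det: the
      N: park
    PP
      P: about
      NP
        Det: the
        N: manuscript
  VP
    V: questioned
    NP
      Det: every
      AP
        Adj: bright
      N: manuscript
The span 'about the manuscript' is the PP node built by PP → P NP.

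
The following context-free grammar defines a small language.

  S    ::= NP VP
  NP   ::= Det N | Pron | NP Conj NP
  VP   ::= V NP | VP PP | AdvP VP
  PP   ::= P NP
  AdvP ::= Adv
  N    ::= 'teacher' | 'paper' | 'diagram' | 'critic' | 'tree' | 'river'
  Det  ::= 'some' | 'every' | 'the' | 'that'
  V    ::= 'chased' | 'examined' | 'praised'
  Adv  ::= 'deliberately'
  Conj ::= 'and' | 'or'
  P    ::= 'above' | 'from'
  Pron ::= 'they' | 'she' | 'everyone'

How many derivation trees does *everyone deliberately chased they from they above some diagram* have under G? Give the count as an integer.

3

Two of the 3 distinct bracketings:
[S [NP [Pron everyone]] [VP [VP [VP [AdvP [Adv deliberately]] [VP [V chased] [NP [Pron they]]]] [PP [P from] [NP [Pron they]]]] [PP [P above] [NP [Det some] [N diagram]]]]]
[S [NP [Pron everyone]] [VP [VP [AdvP [Adv deliberately]] [VP [VP [V chased] [NP [Pron they]]] [PP [P from] [NP [Pron they]]]]] [PP [P above] [NP [Det some] [N diagram]]]]]
The trees differ in how a recursive rule is bracketed over the same span.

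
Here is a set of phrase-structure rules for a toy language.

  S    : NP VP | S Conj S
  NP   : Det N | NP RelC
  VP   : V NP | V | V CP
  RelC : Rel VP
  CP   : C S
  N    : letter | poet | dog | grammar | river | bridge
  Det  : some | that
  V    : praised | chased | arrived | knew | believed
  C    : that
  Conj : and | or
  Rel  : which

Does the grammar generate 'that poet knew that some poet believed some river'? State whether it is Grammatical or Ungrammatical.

[S [NP [Det that] [N poet]] [VP [V knew] [CP [C that] [S [NP [Det some] [N poet]] [VP [V believed] [NP [Det some] [N river]]]]]]]
Each bracket corresponds to one application of a listed rule, so the string is derivable from S.

Grammatical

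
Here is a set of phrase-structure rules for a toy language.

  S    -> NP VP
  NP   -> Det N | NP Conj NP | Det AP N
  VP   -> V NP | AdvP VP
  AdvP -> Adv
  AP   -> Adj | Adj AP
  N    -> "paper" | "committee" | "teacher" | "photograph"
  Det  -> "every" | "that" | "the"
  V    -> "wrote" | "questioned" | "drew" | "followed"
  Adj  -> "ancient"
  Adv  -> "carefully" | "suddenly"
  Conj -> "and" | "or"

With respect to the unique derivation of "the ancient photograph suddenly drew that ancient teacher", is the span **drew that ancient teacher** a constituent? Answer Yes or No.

Yes

[S [NP [Det the] [AP [Adj ancient]] [N photograph]] [VP [AdvP [Adv suddenly]] [VP [V drew] [NP [Det that] [AP [Adj ancient]] [N teacher]]]]]
The words 'drew that ancient teacher' are exhaustively dominated by a single VP node (built by VP → V NP), so they form a constituent.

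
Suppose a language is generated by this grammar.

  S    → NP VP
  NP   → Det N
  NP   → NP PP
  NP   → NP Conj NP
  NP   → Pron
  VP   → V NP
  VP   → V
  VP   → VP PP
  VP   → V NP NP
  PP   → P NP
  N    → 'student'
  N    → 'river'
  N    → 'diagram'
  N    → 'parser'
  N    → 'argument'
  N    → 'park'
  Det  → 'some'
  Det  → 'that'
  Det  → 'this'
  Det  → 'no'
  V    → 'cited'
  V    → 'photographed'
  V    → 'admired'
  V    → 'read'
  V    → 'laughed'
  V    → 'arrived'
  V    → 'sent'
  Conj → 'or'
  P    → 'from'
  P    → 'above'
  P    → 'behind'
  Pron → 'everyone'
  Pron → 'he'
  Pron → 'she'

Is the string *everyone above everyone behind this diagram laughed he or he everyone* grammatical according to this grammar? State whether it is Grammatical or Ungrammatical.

S
  NP
    NP
      Pron: everyone
    PP
      P: above
      NP
        NP
          Pron: everyone
        PP
          P: behind
          NP
            Det: this
            N: diagram
  VP
    V: laughed
    NP
      NP
        Pron: he
      Conj: or
      NP
        Pron: he
    NP
      Pron: everyone
Each bracket corresponds to one application of a listed rule, so the string is derivable from S.

Grammatical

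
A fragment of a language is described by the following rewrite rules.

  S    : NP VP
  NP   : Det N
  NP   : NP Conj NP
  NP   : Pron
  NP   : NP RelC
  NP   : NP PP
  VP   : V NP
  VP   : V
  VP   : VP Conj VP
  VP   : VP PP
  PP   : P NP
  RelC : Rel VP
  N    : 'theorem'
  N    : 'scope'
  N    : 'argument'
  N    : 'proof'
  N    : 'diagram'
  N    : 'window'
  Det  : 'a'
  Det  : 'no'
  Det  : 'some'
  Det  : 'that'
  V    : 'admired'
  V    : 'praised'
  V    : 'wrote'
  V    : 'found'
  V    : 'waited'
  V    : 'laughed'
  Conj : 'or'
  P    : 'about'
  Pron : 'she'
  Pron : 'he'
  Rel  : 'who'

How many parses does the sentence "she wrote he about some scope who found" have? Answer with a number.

3

Two of the 3 distinct bracketings:
[S [NP [Pron she]] [VP [V wrote] [NP [NP [NP [Pron he]] [PP [P about] [NP [Det some] [N scope]]]] [RelC [Rel who] [VP [V found]]]]]]
[S [NP [Pron she]] [VP [V wrote] [NP [NP [Pron he]] [PP [P about] [NP [NP [Det some] [N scope]] [RelC [Rel who] [VP [V found]]]]]]]]
The trees differ in how a recursive rule is bracketed over the same span.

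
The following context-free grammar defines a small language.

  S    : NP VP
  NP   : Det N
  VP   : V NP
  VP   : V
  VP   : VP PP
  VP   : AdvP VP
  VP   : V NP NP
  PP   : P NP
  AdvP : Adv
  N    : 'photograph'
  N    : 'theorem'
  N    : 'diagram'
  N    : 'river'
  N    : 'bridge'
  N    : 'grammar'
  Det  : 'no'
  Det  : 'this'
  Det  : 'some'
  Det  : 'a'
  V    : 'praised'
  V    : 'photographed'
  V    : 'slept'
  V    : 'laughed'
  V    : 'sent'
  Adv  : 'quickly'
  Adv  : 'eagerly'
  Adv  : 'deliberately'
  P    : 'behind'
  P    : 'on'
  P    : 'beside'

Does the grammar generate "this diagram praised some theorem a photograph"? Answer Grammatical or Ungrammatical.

Grammatical

S
  NP
    Det: this
    N: diagram
  VP
    V: praised
    NP
      Det: some
      N: theorem
    NP
      Det: a
      N: photograph
The bracketing above is licensed at every node by one of the given productions, with S at the root.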